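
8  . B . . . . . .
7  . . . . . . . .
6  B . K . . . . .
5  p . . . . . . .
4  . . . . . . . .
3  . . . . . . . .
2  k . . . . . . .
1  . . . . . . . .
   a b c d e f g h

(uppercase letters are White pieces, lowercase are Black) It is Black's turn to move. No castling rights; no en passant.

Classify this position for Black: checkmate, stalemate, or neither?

Black to move; black king on a2.
In check: no.
Legal moves for Black: Kb3, Ka3, Kb2, Kb1, Ka1, a4.
Black has 6 legal moves and is not in check → neither.

neither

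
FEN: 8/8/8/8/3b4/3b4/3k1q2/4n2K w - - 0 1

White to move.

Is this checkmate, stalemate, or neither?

White to move; white king on h1.
In check: no.
King squares — g1: attacked by Qf2; g2: attacked by Ne1; h2: attacked by Qf2.
Legal moves for White: none.
Not in check and no legal moves → stalemate.

stalemate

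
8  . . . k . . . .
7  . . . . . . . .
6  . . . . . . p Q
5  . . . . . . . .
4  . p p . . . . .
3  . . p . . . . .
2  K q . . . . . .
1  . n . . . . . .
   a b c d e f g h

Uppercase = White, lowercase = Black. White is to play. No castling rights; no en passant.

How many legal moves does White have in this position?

0

White to move; king on a2.
In check: yes, from the black queen on b2.
Legal moves: none.
Count: 0.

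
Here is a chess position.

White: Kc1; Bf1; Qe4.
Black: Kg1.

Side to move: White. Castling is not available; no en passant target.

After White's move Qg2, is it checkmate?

After Qg2: black king on g1; in check: yes, from the white queen on g2.
King squares — f1: attacked by Qg2; h1: attacked by Qg2; f2: attacked by Qg2; g2: attacked by Bf1; h2: attacked by Qg2.
Black has no legal moves → checkmate.

yes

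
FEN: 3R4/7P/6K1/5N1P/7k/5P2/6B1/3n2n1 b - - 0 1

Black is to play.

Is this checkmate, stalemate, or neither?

Black to move; black king on h4.
In check: yes, from the white knight on f5.
King squares — g3: attacked by Nf5; h3: attacked by Bg2; g4: attacked by Pf3; g5: attacked by Kg6; h5: attacked by Kg6.
Legal moves for Black: none.
In check with no legal moves → checkmate.

checkmate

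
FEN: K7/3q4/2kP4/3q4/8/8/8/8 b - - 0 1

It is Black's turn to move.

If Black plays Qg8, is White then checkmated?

After Qg8: white king on a8; in check: yes, from the black queen on g8.
King squares — a7: attacked by Qd7; b7: attacked by Kc6; b8: attacked by Qg8.
White has no legal moves → checkmate.

yes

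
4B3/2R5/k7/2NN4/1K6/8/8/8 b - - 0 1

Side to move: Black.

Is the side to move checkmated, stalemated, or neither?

checkmate

Black to move; black king on a6.
In check: yes, from the white knight on c5.
King squares — a5: attacked by Kb4; b5: attacked by Kb4; b6: attacked by Nd5; a7: attacked by Rc7; b7: attacked by Nc5.
Legal moves for Black: none.
In check with no legal moves → checkmate.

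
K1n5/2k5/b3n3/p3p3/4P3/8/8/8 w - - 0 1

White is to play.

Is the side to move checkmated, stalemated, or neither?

stalemate

White to move; white king on a8.
In check: no.
King squares — a7: attacked by Nc8; b7: attacked by Ba6; b8: attacked by Kc7.
Legal moves for White: none.
Not in check and no legal moves → stalemate.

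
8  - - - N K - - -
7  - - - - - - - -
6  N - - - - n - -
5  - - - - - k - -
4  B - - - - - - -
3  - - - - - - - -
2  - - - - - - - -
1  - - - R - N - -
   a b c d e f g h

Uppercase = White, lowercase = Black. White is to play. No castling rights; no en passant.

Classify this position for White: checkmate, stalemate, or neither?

White to move; white king on e8.
In check: yes, from the black knight on f6.
King squares — d7: attacked by Nf6; e7: available; f7: available; d8: own knight; f8: available.
Legal moves for White: Kf8, Kf7, Ke7.
White is in check but has 3 legal moves → neither.

neither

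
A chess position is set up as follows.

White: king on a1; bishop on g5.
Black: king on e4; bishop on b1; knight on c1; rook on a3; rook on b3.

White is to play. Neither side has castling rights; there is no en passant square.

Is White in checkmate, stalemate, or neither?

White to move; white king on a1.
In check: yes, from the black rook on a3.
King squares — b1: attacked by Rb3; a2: attacked by Bb1; b2: attacked by Rb3.
Legal moves for White: none.
In check with no legal moves → checkmate.

checkmate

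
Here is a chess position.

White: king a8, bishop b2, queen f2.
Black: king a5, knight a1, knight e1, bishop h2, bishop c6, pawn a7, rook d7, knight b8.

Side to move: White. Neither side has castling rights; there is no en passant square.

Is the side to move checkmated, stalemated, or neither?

White to move; white king on a8.
In check: yes, from the black bishop on c6.
King squares — a7: attacked by Rd7; b7: attacked by Bc6; b8: attacked by Bh2.
Legal moves for White: none.
In check with no legal moves → checkmate.

checkmate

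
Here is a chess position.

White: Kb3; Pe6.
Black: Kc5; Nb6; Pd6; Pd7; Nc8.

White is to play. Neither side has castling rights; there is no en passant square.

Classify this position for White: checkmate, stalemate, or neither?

neither

White to move; white king on b3.
In check: no.
Legal moves for White: Kc3, Ka3, Kc2, Kb2, Ka2, exd7, e7.
White has 7 legal moves and is not in check → neither.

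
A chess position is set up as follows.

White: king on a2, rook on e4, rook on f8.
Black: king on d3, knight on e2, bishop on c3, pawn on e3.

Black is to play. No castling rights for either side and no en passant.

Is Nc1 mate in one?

After Nc1: white king on a2; in check: yes, from the black knight on c1.
White has 2 legal replies: Ka3, Kb1.
In check but a legal move exists → not checkmate.

no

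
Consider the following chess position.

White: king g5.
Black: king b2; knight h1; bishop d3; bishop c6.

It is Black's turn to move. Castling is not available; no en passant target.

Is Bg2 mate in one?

After Bg2: white king on g5; in check: no.
White is not in check, so this cannot be checkmate.

no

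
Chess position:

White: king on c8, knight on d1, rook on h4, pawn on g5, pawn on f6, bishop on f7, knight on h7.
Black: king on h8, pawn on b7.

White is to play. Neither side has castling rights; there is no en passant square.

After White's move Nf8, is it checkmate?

yes

After Nf8: black king on h8; in check: yes, from the white rook on h4.
King squares — g7: attacked by Pf6; h7: attacked by Rh4; g8: attacked by Bf7.
Black has no legal moves → checkmate.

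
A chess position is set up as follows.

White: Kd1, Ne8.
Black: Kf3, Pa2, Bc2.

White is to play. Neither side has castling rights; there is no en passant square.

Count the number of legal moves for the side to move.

4

White to move; king on d1.
In check: yes, from the black bishop on c2.
Legal moves: Kd2, Kxc2, Ke1, Kc1.
Count: 4.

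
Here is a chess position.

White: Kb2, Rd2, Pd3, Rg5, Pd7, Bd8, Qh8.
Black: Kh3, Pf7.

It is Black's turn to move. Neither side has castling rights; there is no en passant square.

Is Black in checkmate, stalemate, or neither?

checkmate

Black to move; black king on h3.
In check: yes, from the white queen on h8.
King squares — g2: attacked by Rd2; h2: attacked by Rd2; g3: attacked by Rg5; g4: attacked by Rg5; h4: attacked by Qh8.
Legal moves for Black: none.
In check with no legal moves → checkmate.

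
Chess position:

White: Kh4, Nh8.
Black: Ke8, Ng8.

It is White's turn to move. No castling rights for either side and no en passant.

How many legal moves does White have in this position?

7

White to move; king on h4.
In check: no.
Legal moves: Nf7, Ng6, Kh5, Kg5, Kg4, Kh3, Kg3.
Count: 7.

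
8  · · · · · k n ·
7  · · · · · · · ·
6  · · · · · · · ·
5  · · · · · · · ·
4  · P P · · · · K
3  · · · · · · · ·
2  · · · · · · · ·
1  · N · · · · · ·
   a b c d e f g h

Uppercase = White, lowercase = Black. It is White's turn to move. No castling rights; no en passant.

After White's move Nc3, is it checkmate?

no

After Nc3: black king on f8; in check: no.
Black is not in check, so this cannot be checkmate.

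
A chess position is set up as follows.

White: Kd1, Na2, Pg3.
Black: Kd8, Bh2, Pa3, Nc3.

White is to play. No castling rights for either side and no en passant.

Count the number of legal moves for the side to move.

White to move; king on d1.
In check: yes, from the black knight on c3.
Legal moves: Kd2, Kc2, Ke1, Kc1, Nxc3.
Count: 5.

5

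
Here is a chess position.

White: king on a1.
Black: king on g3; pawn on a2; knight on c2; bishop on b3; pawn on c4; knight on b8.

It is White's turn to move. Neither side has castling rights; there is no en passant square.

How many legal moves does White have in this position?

1

White to move; king on a1.
In check: yes, from the black knight on c2.
Legal moves: Kb2.
Count: 1.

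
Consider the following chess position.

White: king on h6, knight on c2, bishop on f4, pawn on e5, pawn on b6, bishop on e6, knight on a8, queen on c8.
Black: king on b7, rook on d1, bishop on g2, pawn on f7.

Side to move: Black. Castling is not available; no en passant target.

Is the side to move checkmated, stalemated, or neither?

Black to move; black king on b7.
In check: yes, from the white queen on c8.
King squares — a6: attacked by Qc8; b6: attacked by Na8; c6: attacked by Qc8; a7: attacked by Pb6; c7: attacked by Pb6; a8: attacked by Qc8; b8: attacked by Qc8; c8: attacked by Be6.
Legal moves for Black: none.
In check with no legal moves → checkmate.

checkmate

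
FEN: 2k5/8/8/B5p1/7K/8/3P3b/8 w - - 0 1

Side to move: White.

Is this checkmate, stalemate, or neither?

neither

White to move; white king on h4.
In check: yes, from the black pawn on g5.
Legal moves for White: Kh5, Kxg5, Kg4, Kh3.
White is in check but has 4 legal moves → neither.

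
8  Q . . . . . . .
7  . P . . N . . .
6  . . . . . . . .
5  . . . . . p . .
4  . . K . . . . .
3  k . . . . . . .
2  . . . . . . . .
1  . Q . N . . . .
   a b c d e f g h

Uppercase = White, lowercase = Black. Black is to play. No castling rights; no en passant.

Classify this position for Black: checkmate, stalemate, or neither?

Black to move; black king on a3.
In check: yes, from the white queen on a8.
King squares — a2: attacked by Qb1; b2: attacked by Qb1; b3: attacked by Qb1; a4: attacked by Qa8; b4: attacked by Qb1.
Legal moves for Black: none.
In check with no legal moves → checkmate.

checkmate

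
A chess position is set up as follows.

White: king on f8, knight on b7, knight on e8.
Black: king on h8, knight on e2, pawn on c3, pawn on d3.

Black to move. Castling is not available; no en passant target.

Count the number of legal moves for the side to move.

Black to move; king on h8.
In check: no.
Legal moves: Kh7, Nf4, Nd4, Ng3, Ng1, Nc1, d2, c2.
Count: 8.

8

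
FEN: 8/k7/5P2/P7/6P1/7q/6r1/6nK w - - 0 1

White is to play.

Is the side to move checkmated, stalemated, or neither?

White to move; white king on h1.
In check: yes, from the black queen on h3.
King squares — g1: attacked by Rg2; g2: attacked by Qh3; h2: attacked by Rg2.
Legal moves for White: none.
In check with no legal moves → checkmate.

checkmate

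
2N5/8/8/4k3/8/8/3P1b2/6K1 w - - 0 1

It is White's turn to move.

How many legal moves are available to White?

5

White to move; king on g1.
In check: yes, from the black bishop on f2.
Legal moves: Kh2, Kg2, Kxf2, Kh1, Kf1.
Count: 5.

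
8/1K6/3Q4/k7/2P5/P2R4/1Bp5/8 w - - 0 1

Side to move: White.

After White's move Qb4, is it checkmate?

yes

After Qb4: black king on a5; in check: yes, from the white queen on b4.
King squares — a4: attacked by Qb4; b4: attacked by Pa3; b5: attacked by Qb4; a6: attacked by Kb7; b6: attacked by Qb4.
Black has no legal moves → checkmate.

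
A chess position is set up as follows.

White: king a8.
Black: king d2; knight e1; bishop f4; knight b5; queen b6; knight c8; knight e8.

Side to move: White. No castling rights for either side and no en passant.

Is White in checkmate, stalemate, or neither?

White to move; white king on a8.
In check: no.
King squares — a7: attacked by Nb5; b7: attacked by Qb6; b8: attacked by Bf4.
Legal moves for White: none.
Not in check and no legal moves → stalemate.

stalemate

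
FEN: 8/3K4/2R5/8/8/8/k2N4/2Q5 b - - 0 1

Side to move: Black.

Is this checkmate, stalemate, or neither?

stalemate

Black to move; black king on a2.
In check: no.
King squares — a1: attacked by Qc1; b1: attacked by Qc1; b2: attacked by Qc1; a3: attacked by Qc1; b3: attacked by Nd2.
Legal moves for Black: none.
Not in check and no legal moves → stalemate.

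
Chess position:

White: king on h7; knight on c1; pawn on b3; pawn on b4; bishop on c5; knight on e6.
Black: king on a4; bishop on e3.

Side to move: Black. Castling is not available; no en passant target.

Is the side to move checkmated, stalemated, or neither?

neither

Black to move; black king on a4.
In check: yes, from the white pawn on b3.
Legal moves for Black: Kb5, Ka3.
Black is in check but has 2 legal moves → neither.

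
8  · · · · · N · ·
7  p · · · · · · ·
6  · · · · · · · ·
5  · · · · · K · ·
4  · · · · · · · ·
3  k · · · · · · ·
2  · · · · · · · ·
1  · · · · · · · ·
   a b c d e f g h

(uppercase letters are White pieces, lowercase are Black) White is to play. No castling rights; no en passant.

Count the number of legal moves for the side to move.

12

White to move; king on f5.
In check: no.
Legal moves: Nh7, Nd7, Ng6, Ne6, Kg6, Kf6, Ke6, Kg5, Ke5, Kg4, Kf4, Ke4.
Count: 12.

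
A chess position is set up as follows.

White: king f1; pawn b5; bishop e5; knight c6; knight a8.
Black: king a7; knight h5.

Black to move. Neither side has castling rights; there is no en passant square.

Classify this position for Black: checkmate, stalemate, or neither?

neither

Black to move; black king on a7.
In check: yes, from the white knight on c6.
King squares — a6: attacked by Pb5; b6: attacked by Na8; b7: available; a8: available; b8: attacked by Be5.
Legal moves for Black: Kxa8, Kb7.
Black is in check but has 2 legal moves → neither.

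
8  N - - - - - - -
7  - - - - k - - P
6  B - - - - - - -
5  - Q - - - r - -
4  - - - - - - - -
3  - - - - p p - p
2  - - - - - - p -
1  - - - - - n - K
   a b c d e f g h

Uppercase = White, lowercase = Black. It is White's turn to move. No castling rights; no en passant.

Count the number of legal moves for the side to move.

1

White to move; king on h1.
In check: yes, from the black pawn on g2.
Legal moves: Kg1.
Count: 1.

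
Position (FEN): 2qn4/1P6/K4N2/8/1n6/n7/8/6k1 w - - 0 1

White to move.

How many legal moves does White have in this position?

3

White to move; king on a6.
In check: yes, from the black knight on b4.
Legal moves: Ka7, Kb6, Ka5.
Count: 3.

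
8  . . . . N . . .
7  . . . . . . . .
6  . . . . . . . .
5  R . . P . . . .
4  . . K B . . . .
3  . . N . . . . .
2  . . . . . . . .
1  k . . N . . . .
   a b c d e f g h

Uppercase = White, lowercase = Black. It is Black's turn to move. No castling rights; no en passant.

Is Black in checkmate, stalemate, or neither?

Black to move; black king on a1.
In check: yes, from the white rook on a5.
King squares — b1: attacked by Nc3; a2: attacked by Nc3; b2: attacked by Nd1.
Legal moves for Black: none.
In check with no legal moves → checkmate.

checkmate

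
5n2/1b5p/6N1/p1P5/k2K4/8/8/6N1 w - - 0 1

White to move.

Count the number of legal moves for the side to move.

White to move; king on d4.
In check: no.
Legal moves: Nh8, Nxf8, Ne7, Ne5, Nh4, Nf4, Ke5, Kc4, Ke3, Kd3, Kc3, Nh3, Nf3, Ne2, c6.
Count: 15.

15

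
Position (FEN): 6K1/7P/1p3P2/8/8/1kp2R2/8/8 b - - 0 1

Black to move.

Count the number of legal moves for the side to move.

8

Black to move; king on b3.
In check: no.
Legal moves: Kc4, Kb4, Ka4, Ka3, Kc2, Kb2, Ka2, b5.
Count: 8.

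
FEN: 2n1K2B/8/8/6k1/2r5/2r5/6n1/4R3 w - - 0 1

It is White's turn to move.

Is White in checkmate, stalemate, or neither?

neither

White to move; white king on e8.
In check: no.
Legal moves for White include: Bg7, Bf6+, Be5, Bd4, Bxc3, Kf8, Kd8, Kf7, Kd7, Re7, Re6, Re5+, Re4, Re3, Re2, Rh1, Rg1, Rf1, ... (list truncated; more exist).
White has legal moves and is not in check → neither.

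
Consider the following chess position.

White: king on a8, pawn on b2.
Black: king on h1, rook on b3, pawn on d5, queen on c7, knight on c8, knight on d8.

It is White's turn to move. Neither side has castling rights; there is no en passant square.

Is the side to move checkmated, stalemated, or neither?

stalemate

White to move; white king on a8.
In check: no.
King squares — a7: attacked by Qc7; b7: attacked by Rb3; b8: attacked by Rb3.
Legal moves for White: none.
Not in check and no legal moves → stalemate.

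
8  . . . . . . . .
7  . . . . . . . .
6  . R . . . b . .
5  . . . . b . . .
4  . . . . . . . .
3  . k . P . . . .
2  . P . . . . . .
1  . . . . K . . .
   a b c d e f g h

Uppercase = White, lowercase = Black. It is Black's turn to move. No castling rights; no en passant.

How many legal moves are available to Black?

3

Black to move; king on b3.
In check: yes, from the white rook on b6.
Legal moves: Ka4, Kc2, Ka2.
Count: 3.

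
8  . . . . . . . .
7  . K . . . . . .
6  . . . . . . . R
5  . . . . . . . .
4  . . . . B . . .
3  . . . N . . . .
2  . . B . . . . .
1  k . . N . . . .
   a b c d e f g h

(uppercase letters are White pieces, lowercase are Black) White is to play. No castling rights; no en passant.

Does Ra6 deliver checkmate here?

After Ra6: black king on a1; in check: yes, from the white rook on a6.
King squares — b1: attacked by Bc2; a2: attacked by Ra6; b2: attacked by Nd1.
Black has no legal moves → checkmate.

yes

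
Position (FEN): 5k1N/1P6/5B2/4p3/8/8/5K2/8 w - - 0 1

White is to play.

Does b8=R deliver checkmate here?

After b8=R: black king on f8; in check: yes, from the white rook on b8.
King squares — e7: attacked by Bf6; f7: attacked by Nh8; g7: attacked by Bf6; e8: attacked by Rb8; g8: attacked by Rb8.
Black has no legal moves → checkmate.

yes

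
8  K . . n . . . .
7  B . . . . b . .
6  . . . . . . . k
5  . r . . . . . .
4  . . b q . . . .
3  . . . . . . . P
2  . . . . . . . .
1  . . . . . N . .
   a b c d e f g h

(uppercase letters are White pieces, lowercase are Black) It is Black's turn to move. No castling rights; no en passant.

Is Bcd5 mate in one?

After Bcd5: white king on a8; in check: yes, from the black bishop on d5.
King squares — a7: own bishop; b7: attacked by Rb5; b8: attacked by Rb5.
White has no legal moves → checkmate.

yes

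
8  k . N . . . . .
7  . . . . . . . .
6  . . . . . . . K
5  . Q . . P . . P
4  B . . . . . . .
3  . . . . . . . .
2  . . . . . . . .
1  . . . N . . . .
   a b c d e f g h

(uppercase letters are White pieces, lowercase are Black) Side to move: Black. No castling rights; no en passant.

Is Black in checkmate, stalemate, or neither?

stalemate

Black to move; black king on a8.
In check: no.
King squares — a7: attacked by Nc8; b7: attacked by Qb5; b8: attacked by Qb5.
Legal moves for Black: none.
Not in check and no legal moves → stalemate.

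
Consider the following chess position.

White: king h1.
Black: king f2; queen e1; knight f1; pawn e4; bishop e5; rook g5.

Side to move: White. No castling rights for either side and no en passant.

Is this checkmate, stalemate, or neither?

stalemate

White to move; white king on h1.
In check: no.
King squares — g1: attacked by Kf2; g2: attacked by Kf2; h2: attacked by Nf1.
Legal moves for White: none.
Not in check and no legal moves → stalemate.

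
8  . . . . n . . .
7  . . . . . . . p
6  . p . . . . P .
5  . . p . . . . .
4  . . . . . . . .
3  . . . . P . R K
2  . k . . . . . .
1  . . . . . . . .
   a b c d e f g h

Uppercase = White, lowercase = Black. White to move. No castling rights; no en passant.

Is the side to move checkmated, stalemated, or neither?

neither

White to move; white king on h3.
In check: no.
Legal moves for White: Kh4, Kg4, Kh2, Kg2, Rg5, Rg4, Rf3, Rg2+, Rg1, gxh7, g7, e4.
White has 12 legal moves and is not in check → neither.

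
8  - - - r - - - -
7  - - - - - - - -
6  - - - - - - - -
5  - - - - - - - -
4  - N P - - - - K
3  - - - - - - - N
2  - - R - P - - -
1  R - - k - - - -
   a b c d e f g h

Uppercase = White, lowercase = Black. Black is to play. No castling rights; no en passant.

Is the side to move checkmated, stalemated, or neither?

Black to move; black king on d1.
In check: yes, from the white rook on a1.
King squares — c1: attacked by Ra1; e1: attacked by Ra1; c2: attacked by Nb4; d2: attacked by Rc2; e2: attacked by Rc2.
Legal moves for Black: none.
In check with no legal moves → checkmate.

checkmate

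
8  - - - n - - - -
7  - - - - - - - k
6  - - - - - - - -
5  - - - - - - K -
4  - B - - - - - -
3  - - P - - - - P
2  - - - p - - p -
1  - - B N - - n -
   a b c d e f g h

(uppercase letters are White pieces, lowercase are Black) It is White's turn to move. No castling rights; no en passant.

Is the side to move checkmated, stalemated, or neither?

neither

White to move; white king on g5.
In check: no.
Legal moves for White include: Kf6, Kh5, Kf5, Kh4, Kg4, Kf4, Bf8, Be7, Bd6, Bc5, Ba5, Bba3, Ne3, Nf2, Nb2, Bca3, Bxd2, Bb2, ... (list truncated; more exist).
White has legal moves and is not in check → neither.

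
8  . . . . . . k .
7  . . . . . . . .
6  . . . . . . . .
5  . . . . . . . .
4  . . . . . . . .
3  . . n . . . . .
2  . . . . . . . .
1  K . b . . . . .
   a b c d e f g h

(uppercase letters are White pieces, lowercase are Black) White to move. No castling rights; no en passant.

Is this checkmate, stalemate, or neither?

White to move; white king on a1.
In check: no.
King squares — b1: attacked by Nc3; a2: attacked by Nc3; b2: attacked by Bc1.
Legal moves for White: none.
Not in check and no legal moves → stalemate.

stalemate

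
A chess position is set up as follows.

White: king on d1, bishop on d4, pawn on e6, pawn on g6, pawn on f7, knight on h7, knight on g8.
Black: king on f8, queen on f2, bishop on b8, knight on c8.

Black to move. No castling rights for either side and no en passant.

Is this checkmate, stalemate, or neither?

Black to move; black king on f8.
In check: yes, from the white knight on h7.
King squares — e7: attacked by Ng8; f7: attacked by Pe6; g7: attacked by Bd4; e8: attacked by Pf7; g8: attacked by Pf7.
Legal moves for Black: none.
In check with no legal moves → checkmate.

checkmate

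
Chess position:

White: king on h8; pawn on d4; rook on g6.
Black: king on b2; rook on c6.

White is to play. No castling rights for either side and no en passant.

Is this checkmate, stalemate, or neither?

neither

White to move; white king on h8.
In check: no.
Legal moves for White: Kg8, Kh7, Kg7, Rg8, Rg7, Rh6, Rf6, Re6, Rd6, Rxc6, Rg5, Rg4, Rg3, Rg2+, Rg1, d5.
White has 16 legal moves and is not in check → neither.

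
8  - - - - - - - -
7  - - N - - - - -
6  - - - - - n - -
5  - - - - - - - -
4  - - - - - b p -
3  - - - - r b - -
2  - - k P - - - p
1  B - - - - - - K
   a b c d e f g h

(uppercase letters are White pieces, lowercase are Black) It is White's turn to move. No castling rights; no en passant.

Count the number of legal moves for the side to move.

0

White to move; king on h1.
In check: yes, from the black bishop on f3.
Legal moves: none.
Count: 0.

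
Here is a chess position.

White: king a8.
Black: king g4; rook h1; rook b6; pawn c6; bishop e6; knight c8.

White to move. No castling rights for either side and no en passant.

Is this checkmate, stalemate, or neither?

White to move; white king on a8.
In check: no.
King squares — a7: attacked by Nc8; b7: attacked by Rb6; b8: attacked by Rb6.
Legal moves for White: none.
Not in check and no legal moves → stalemate.

stalemate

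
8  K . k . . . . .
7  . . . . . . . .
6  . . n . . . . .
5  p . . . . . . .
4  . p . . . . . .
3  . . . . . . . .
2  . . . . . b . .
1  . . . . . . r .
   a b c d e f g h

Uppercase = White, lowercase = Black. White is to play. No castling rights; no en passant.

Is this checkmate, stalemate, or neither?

White to move; white king on a8.
In check: no.
King squares — a7: attacked by Bf2; b7: attacked by Kc8; b8: attacked by Nc6.
Legal moves for White: none.
Not in check and no legal moves → stalemate.

stalemate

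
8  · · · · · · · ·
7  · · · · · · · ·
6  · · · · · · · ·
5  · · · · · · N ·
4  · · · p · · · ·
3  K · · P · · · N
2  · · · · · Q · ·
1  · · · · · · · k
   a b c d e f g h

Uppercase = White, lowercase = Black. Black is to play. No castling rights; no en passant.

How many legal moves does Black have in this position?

Black to move; king on h1.
In check: no.
Legal moves: none.
Count: 0.

0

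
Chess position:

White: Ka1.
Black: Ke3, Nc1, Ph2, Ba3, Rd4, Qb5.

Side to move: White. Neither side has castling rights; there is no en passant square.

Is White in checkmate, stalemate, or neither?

stalemate

White to move; white king on a1.
In check: no.
King squares — b1: attacked by Qb5; a2: attacked by Nc1; b2: attacked by Ba3.
Legal moves for White: none.
Not in check and no legal moves → stalemate.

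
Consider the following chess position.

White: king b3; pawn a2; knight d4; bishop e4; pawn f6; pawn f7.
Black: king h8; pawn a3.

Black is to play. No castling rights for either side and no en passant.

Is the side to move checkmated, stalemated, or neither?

Black to move; black king on h8.
In check: no.
King squares — g7: attacked by Pf6; h7: attacked by Be4; g8: attacked by Pf7.
Legal moves for Black: none.
Not in check and no legal moves → stalemate.

stalemate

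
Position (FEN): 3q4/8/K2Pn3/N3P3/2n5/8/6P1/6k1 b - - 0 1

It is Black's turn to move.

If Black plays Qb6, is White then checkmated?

yes

After Qb6: white king on a6; in check: yes, from the black queen on b6.
King squares — a5: own knight; b5: attacked by Qb6; b6: attacked by Nc4; a7: attacked by Qb6; b7: attacked by Qb6.
White has no legal moves → checkmate.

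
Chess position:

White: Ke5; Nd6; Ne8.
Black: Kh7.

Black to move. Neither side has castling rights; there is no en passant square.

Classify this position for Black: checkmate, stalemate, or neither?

Black to move; black king on h7.
In check: no.
Legal moves for Black: Kh8, Kg8, Kh6, Kg6.
Black has 4 legal moves and is not in check → neither.

neither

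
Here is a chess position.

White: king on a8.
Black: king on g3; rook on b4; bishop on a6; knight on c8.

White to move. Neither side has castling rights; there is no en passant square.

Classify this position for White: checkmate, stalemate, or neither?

stalemate

White to move; white king on a8.
In check: no.
King squares — a7: attacked by Nc8; b7: attacked by Rb4; b8: attacked by Rb4.
Legal moves for White: none.
Not in check and no legal moves → stalemate.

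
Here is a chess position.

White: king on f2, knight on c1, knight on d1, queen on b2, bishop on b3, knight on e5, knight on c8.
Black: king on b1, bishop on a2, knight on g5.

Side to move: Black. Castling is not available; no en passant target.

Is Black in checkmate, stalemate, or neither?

Black to move; black king on b1.
In check: yes, from the white queen on b2.
King squares — a1: attacked by Qb2; c1: attacked by Qb2; a2: own bishop; b2: attacked by Nd1; c2: attacked by Qb2.
Legal moves for Black: none.
In check with no legal moves → checkmate.

checkmate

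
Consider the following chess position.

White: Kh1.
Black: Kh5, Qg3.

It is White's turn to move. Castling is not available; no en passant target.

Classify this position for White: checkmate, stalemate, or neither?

stalemate

White to move; white king on h1.
In check: no.
King squares — g1: attacked by Qg3; g2: attacked by Qg3; h2: attacked by Qg3.
Legal moves for White: none.
Not in check and no legal moves → stalemate.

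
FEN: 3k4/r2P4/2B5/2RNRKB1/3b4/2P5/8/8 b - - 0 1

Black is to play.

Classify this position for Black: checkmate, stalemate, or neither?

Black to move; black king on d8.
In check: yes, from the white bishop on g5.
King squares — c7: attacked by Nd5; d7: attacked by Bc6; e7: attacked by Nd5; c8: attacked by Pd7; e8: attacked by Re5.
Legal moves for Black: none.
In check with no legal moves → checkmate.

checkmate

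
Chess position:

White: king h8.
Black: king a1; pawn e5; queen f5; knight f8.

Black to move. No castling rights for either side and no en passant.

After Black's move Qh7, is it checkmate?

yes

After Qh7: white king on h8; in check: yes, from the black queen on h7.
King squares — g7: attacked by Qh7; h7: attacked by Nf8; g8: attacked by Qh7.
White has no legal moves → checkmate.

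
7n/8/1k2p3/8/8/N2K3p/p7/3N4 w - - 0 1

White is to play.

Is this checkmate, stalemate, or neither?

White to move; white king on d3.
In check: no.
Legal moves for White: Ke4, Kd4, Kc4, Ke3, Kc3, Ke2, Kd2, Kc2, Nb5, Nc4+, Nc2, Nb1, Ne3, Nc3, Nf2, Nb2.
White has 16 legal moves and is not in check → neither.

neither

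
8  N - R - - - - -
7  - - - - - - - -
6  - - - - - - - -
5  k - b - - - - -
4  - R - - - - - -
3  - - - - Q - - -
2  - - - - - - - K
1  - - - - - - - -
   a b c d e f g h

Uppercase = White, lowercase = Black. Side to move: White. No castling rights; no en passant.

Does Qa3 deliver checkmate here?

yes

After Qa3: black king on a5; in check: yes, from the white queen on a3.
King squares — a4: attacked by Qa3; b4: attacked by Qa3; b5: attacked by Rb4; a6: attacked by Qa3; b6: attacked by Rb4.
Black has no legal moves → checkmate.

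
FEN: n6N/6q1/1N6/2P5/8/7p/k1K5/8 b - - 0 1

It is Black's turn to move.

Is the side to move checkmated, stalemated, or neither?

neither

Black to move; black king on a2.
In check: no.
Legal moves for Black include: Nc7, Nxb6, Qxh8, Qg8, Qf8, Qh7+, Qf7, Qe7, Qd7, Qc7, Qb7, Qa7, Qh6, Qg6+, Qf6, Qg5, Qe5, Qg4, ... (list truncated; more exist).
Black has legal moves and is not in check → neither.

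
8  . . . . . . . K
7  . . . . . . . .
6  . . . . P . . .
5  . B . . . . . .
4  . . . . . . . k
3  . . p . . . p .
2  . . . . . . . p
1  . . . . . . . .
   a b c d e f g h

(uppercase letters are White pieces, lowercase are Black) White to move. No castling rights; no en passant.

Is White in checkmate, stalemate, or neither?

neither

White to move; white king on h8.
In check: no.
Legal moves for White: Kg8, Kh7, Kg7, Be8, Bd7, Bc6, Ba6, Bc4, Ba4, Bd3, Be2, Bf1, e7.
White has 13 legal moves and is not in check → neither.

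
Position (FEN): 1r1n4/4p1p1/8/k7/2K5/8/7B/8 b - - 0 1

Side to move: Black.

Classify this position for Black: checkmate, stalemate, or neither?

neither

Black to move; black king on a5.
In check: no.
Legal moves for Black include: Nf7, Nb7, Ne6, Nc6, Rc8+, Ra8, Rb7, Rb6, Rb5, Rb4+, Rb3, Rb2, Rb1, Kb6, Ka6, Ka4, g6, e6, ... (list truncated; more exist).
Black has legal moves and is not in check → neither.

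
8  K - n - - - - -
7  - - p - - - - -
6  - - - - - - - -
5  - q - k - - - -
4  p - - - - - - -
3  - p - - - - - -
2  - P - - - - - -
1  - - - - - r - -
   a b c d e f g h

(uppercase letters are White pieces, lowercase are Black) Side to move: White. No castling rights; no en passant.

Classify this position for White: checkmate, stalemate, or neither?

stalemate

White to move; white king on a8.
In check: no.
King squares — a7: attacked by Nc8; b7: attacked by Qb5; b8: attacked by Qb5.
Legal moves for White: none.
Not in check and no legal moves → stalemate.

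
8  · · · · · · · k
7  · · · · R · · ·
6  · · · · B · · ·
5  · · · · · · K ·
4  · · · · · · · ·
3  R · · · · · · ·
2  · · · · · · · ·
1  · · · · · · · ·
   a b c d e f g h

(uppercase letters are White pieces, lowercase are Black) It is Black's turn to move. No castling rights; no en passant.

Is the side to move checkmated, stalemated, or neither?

Black to move; black king on h8.
In check: no.
King squares — g7: attacked by Re7; h7: attacked by Re7; g8: attacked by Be6.
Legal moves for Black: none.
Not in check and no legal moves → stalemate.

stalemate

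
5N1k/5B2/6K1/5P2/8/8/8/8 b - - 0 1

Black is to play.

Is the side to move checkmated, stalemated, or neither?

Black to move; black king on h8.
In check: no.
King squares — g7: attacked by Kg6; h7: attacked by Kg6; g8: attacked by Bf7.
Legal moves for Black: none.
Not in check and no legal moves → stalemate.

stalemate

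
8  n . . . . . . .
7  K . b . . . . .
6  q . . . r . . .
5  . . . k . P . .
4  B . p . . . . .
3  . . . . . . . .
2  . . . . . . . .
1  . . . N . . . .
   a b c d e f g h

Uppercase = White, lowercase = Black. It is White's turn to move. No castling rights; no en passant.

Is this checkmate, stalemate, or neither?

checkmate

White to move; white king on a7.
In check: yes, from the black queen on a6.
King squares — a6: attacked by Re6; b6: attacked by Qa6; b7: attacked by Qa6; a8: attacked by Qa6; b8: attacked by Bc7.
Legal moves for White: none.
In check with no legal moves → checkmate.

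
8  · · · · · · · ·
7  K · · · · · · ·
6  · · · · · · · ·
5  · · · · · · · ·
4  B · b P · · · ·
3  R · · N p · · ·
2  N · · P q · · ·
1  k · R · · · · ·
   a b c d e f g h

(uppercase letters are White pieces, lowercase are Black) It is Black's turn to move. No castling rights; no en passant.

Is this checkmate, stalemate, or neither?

checkmate

Black to move; black king on a1.
In check: yes, from the white rook on c1.
King squares — b1: attacked by Rc1; a2: attacked by Ra3; b2: attacked by Nd3.
Legal moves for Black: none.
In check with no legal moves → checkmate.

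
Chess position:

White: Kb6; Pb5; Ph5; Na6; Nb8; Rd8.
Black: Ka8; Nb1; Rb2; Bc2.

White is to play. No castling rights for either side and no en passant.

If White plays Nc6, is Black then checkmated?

yes

After Nc6: black king on a8; in check: yes, from the white rook on d8.
King squares — a7: attacked by Kb6; b7: attacked by Kb6; b8: attacked by Na6.
Black has no legal moves → checkmate.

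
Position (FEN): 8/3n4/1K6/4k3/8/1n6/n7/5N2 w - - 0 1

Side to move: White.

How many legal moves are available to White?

6

White to move; king on b6.
In check: yes, from the black knight on d7.
Legal moves: Kc7, Kb7, Ka7, Kc6, Ka6, Kb5.
Count: 6.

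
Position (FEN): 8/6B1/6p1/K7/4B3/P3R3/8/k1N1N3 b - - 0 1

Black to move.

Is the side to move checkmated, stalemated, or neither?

Black to move; black king on a1.
In check: yes, from the white bishop on g7.
King squares — b1: attacked by Be4; a2: attacked by Nc1; b2: attacked by Bg7.
Legal moves for Black: none.
In check with no legal moves → checkmate.

checkmate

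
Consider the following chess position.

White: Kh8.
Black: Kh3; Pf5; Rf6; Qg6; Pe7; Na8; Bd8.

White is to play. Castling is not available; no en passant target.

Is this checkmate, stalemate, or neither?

White to move; white king on h8.
In check: no.
King squares — g7: attacked by Qg6; h7: attacked by Qg6; g8: attacked by Qg6.
Legal moves for White: none.
Not in check and no legal moves → stalemate.

stalemate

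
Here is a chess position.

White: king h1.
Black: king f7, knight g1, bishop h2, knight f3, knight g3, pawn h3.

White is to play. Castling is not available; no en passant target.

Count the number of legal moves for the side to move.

0

White to move; king on h1.
In check: yes, from the black knight on g3.
Legal moves: none.
Count: 0.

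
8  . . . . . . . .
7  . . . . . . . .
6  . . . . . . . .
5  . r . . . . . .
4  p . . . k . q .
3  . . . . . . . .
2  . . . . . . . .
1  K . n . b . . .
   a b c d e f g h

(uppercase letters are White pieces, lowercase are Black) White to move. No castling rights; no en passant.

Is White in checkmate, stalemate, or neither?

stalemate

White to move; white king on a1.
In check: no.
King squares — b1: attacked by Rb5; a2: attacked by Nc1; b2: attacked by Rb5.
Legal moves for White: none.
Not in check and no legal moves → stalemate.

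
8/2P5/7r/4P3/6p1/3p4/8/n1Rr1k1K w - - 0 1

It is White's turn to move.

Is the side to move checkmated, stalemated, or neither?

White to move; white king on h1.
In check: yes, from the black rook on h6.
King squares — g1: attacked by Kf1; g2: attacked by Kf1; h2: attacked by Rh6.
Legal moves for White: none.
In check with no legal moves → checkmate.

checkmate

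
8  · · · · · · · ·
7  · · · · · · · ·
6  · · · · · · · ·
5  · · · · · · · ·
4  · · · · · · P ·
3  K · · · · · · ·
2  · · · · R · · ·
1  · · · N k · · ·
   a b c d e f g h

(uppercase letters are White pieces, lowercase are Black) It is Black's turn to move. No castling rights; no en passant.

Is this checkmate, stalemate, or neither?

Black to move; black king on e1.
In check: yes, from the white rook on e2.
King squares — d1: available; f1: available; d2: attacked by Re2; e2: available; f2: attacked by Nd1.
Legal moves for Black: Kxe2, Kf1, Kxd1.
Black is in check but has 3 legal moves → neither.

neither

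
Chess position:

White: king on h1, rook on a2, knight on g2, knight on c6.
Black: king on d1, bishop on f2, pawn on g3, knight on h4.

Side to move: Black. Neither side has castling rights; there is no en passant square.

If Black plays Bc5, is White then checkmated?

After Bc5: white king on h1; in check: no.
White is not in check, so this cannot be checkmate.

no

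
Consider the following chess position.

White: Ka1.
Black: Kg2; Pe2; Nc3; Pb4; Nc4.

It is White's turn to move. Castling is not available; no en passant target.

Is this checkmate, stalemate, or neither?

White to move; white king on a1.
In check: no.
King squares — b1: attacked by Nc3; a2: attacked by Nc3; b2: attacked by Nc4.
Legal moves for White: none.
Not in check and no legal moves → stalemate.

stalemate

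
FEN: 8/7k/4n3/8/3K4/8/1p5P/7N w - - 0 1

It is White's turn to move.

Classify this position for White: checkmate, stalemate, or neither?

neither

White to move; white king on d4.
In check: yes, from the black knight on e6.
Legal moves for White: Ke5, Kd5, Ke4, Kc4, Ke3, Kd3, Kc3.
White is in check but has 7 legal moves → neither.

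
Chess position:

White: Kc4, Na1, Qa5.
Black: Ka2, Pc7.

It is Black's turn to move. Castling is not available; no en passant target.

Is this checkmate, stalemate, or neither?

neither

Black to move; black king on a2.
In check: yes, from the white queen on a5.
King squares — a1: attacked by Qa5; b1: available; b2: available; a3: attacked by Qa5; b3: attacked by Na1.
Legal moves for Black: Kb2, Kb1.
Black is in check but has 2 legal moves → neither.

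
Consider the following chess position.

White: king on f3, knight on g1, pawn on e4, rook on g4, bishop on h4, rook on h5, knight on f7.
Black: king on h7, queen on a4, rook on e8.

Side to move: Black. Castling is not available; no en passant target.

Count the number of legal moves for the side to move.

Black to move; king on h7.
In check: yes, from the white rook on h5.
Legal moves: none.
Count: 0.

0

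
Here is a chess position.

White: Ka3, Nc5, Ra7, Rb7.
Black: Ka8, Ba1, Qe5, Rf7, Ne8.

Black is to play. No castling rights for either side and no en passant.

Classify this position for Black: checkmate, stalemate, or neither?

checkmate

Black to move; black king on a8.
In check: yes, from the white rook on a7.
King squares — a7: attacked by Rb7; b7: attacked by Nc5; b8: attacked by Rb7.
Legal moves for Black: none.
In check with no legal moves → checkmate.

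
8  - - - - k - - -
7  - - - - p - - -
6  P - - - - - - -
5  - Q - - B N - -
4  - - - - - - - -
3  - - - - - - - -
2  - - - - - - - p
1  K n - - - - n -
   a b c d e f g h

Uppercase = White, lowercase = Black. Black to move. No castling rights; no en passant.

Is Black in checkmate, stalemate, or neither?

Black to move; black king on e8.
In check: yes, from the white queen on b5.
King squares — d7: attacked by Qb5; e7: own pawn; f7: available; d8: available; f8: available.
Legal moves for Black: Kf8, Kd8, Kf7.
Black is in check but has 3 legal moves → neither.

neither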